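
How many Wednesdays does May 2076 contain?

2076-05-01 is a Friday.
From 2076-05-01 to 2076-05-31 is 31 days inclusive.
31 = 7 × 4 + 3, so there are 4 full weeks plus 3 extra days.
Each full week contributes one Wednesday: 4 so far.
The 3 extra days are Fri, Sat, Sun — none qualify.
Total: 4 + 0 = 4.

4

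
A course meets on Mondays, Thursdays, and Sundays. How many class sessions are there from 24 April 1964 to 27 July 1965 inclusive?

197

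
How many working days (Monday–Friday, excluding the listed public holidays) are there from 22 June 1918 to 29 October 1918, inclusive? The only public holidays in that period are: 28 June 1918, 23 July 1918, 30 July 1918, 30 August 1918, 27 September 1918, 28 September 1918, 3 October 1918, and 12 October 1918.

22 June 1918 is a Saturday.
The range spans 130 days (inclusive of both endpoints).
130 = 7 × 18 + 4, so there are 18 full weeks plus 4 extra days.
Each full week contributes 5 weekdays (Mon–Fri): 18 × 5 = 90.
The 4 extra days are Saturday, Sunday, Monday, Tuesday — 2 of them qualify.
Total: 90 + 2 = 92.
Holidays: 28 June 1918 (Fri); 23 July 1918 (Tue); 30 July 1918 (Tue); 30 August 1918 (Fri); 27 September 1918 (Fri); 28 September 1918 (Sat); 3 October 1918 (Thu); 12 October 1918 (Sat).
6 of the 8 holidays fall on weekdays; the rest are weekends and were already excluded.
Business days: 92 − 6 = 86.

86 working days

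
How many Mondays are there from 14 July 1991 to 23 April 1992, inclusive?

41 Mondays

14 July 1991 is a Sunday.
From 14 July 1991 to 23 April 1992 is 285 days inclusive.
285 = 7 × 40 + 5, so there are 40 full weeks plus 5 extra days.
Each full week contributes one Monday: 40 so far.
The 5 extra days are Sunday, Monday, Tuesday, Wednesday, Thursday — 1 of them qualifies.
Total: 40 + 1 = 41.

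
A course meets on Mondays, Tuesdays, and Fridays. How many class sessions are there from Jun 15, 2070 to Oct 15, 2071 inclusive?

209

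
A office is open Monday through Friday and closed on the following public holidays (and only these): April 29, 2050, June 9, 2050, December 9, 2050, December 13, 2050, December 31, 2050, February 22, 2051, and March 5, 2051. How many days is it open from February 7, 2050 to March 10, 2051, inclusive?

February 7, 2050 is a Monday.
That's 397 days from start to end, counting both.
397 = 7 × 56 + 5, so there are 56 full weeks plus 5 extra days.
Each full week contributes 5 weekdays (Mon–Fri): 56 × 5 = 280.
The 5 extra days are Monday, Tuesday, Wednesday, Thursday, Friday — 5 of them qualify.
Total: 280 + 5 = 285.
Holidays: April 29, 2050 (Fri); June 9, 2050 (Thu); December 9, 2050 (Fri); December 13, 2050 (Tue); December 31, 2050 (Sat); February 22, 2051 (Wed); March 5, 2051 (Sun).
5 of the 7 holidays fall on weekdays; the rest are weekends and were already excluded.
Business days: 285 − 5 = 280.

280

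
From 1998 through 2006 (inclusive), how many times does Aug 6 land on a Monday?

Day of week of August 6 in each year:
1998: Thu, 1999: Fri, 2000: Sun, 2001: Mon ✓, 2002: Tue, 2003: Wed, 2004: Fri, 2005: Sat, 2006: Sun
Mondays: 2001.

1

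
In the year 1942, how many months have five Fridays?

4

A month has five Fridays exactly when Friday falls within its first (length − 28) days.
Jan: 31 days, starts Thu → 5 of Thu, Fri, Sat ✓
Feb: 28 days, starts Sun → 5 of (none)
Mar: 31 days, starts Sun → 5 of Sun, Mon, Tue
Apr: 30 days, starts Wed → 5 of Wed, Thu
May: 31 days, starts Fri → 5 of Fri, Sat, Sun ✓
Jun: 30 days, starts Mon → 5 of Mon, Tue
Jul: 31 days, starts Wed → 5 of Wed, Thu, Fri ✓
Aug: 31 days, starts Sat → 5 of Sat, Sun, Mon
Sep: 30 days, starts Tue → 5 of Tue, Wed
Oct: 31 days, starts Thu → 5 of Thu, Fri, Sat ✓
Nov: 30 days, starts Sun → 5 of Sun, Mon
Dec: 31 days, starts Tue → 5 of Tue, Wed, Thu
Months with five Fridays: Jan, May, Jul, Oct.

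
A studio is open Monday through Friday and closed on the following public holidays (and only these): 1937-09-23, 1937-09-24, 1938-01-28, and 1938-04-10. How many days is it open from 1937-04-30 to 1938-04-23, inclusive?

1937-04-30 is a Friday.
That's 359 days from start to end, counting both.
359 = 7 × 51 + 2, so there are 51 full weeks plus 2 extra days.
Each full week contributes 5 weekdays (Mon–Fri): 51 × 5 = 255.
The 2 extra days are Friday, Saturday — 1 of them qualifies.
Total: 255 + 1 = 256.
Holidays: 1937-09-23 (Thu); 1937-09-24 (Fri); 1938-01-28 (Fri); 1938-04-10 (Sun).
3 of the 4 holidays fall on weekdays; the rest are weekends and were already excluded.
Business days: 256 − 3 = 253.

253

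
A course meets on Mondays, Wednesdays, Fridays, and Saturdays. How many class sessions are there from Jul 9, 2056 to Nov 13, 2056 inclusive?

73

Jul 9, 2056 is a Sunday.
The range spans 128 days (inclusive of both endpoints).
128 = 7 × 18 + 2, so there are 18 full weeks plus 2 extra days.
Each full week contributes 4 days from the set (Mon, Wed, Fri, Sat): 18 × 4 = 72.
The 2 extra days are Sun, Mon — 1 of them qualifies.
Total: 72 + 1 = 73.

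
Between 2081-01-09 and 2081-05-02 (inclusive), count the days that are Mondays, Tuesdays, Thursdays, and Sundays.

65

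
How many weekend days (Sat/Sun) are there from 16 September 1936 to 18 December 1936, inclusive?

26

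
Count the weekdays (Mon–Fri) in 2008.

2008-01-01 is a Tuesday.
From 2008-01-01 to 2008-12-31 is 366 days inclusive.
366 = 7 × 52 + 2, so there are 52 full weeks plus 2 extra days.
Each full week contributes 5 weekdays (Mon–Fri): 52 × 5 = 260.
The 2 extra days are Tue, Wed — 2 of them qualify.
Total: 260 + 2 = 262.

262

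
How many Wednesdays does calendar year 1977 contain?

52

Jan 1, 1977 is a Saturday.
From Jan 1, 1977 to Dec 31, 1977 is 365 days inclusive.
365 = 7 × 52 + 1, so there are 52 full weeks plus 1 extra day.
Each full week contributes one Wednesday: 52 so far.
The 1 extra day is Sat — none qualify.
Total: 52 + 0 = 52.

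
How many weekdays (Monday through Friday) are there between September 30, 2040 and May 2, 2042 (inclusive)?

September 30, 2040 is a Sunday.
That's 580 days from start to end, counting both.
580 = 7 × 82 + 6, so there are 82 full weeks plus 6 extra days.
Each full week contributes 5 weekdays (Mon–Fri): 82 × 5 = 410.
The 6 extra days are Sunday, Monday, Tuesday, Wednesday, Thursday, Friday — 5 of them qualify.
Total: 410 + 5 = 415.

415 weekdays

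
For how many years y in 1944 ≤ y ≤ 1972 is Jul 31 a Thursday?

Day of week of July 31 in each year:
1944: Mon, 1945: Tue, 1946: Wed, 1947: Thu ✓, 1948: Sat, 1949: Sun, 1950: Mon, 1951: Tue, 1952: Thu ✓, 1953: Fri, 1954: Sat, 1955: Sun, 1956: Tue, 1957: Wed, 1958: Thu ✓, 1959: Fri, 1960: Sun, 1961: Mon, 1962: Tue, 1963: Wed, 1964: Fri, 1965: Sat, 1966: Sun, 1967: Mon, 1968: Wed, 1969: Thu ✓, 1970: Fri, 1971: Sat, 1972: Mon
Thursdays: 1947, 1952, 1958, 1969.

4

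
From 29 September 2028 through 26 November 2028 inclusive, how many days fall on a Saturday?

29 September 2028 is a Friday.
That's 59 days from start to end, counting both.
59 = 7 × 8 + 3, so there are 8 full weeks plus 3 extra days.
Each full week contributes one Saturday: 8 so far.
The 3 extra days are Fri, Sat, Sun — 1 of them qualifies.
Total: 8 + 1 = 9.

9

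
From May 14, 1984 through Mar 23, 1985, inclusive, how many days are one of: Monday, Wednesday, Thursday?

May 14, 1984 is a Monday.
The range spans 314 days (inclusive of both endpoints).
314 = 7 × 44 + 6, so there are 44 full weeks plus 6 extra days.
Each full week contributes 3 days from the set (Mon, Wed, Thu): 44 × 3 = 132.
The 6 extra days are Mon, Tue, Wed, Thu, Fri, Sat — 3 of them qualify.
Total: 132 + 3 = 135.

135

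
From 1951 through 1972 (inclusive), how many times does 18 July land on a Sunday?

Day of week of July 18 in each year:
1951: Wed, 1952: Fri, 1953: Sat, 1954: Sun ✓, 1955: Mon, 1956: Wed, 1957: Thu, 1958: Fri, 1959: Sat, 1960: Mon, 1961: Tue, 1962: Wed, 1963: Thu, 1964: Sat, 1965: Sun ✓, 1966: Mon, 1967: Tue, 1968: Thu, 1969: Fri, 1970: Sat, 1971: Sun ✓, 1972: Tue
Sundays: 1954, 1965, 1971.

3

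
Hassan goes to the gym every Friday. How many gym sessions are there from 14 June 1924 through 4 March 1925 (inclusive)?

37

14 June 1924 is a Saturday.
From 14 June 1924 to 4 March 1925 is 264 days inclusive.
264 = 7 × 37 + 5, so there are 37 full weeks plus 5 extra days.
Each full week contributes one Friday: 37 so far.
The 5 extra days are Saturday, Sunday, Monday, Tuesday, Wednesday — none qualify.
Total: 37 + 0 = 37.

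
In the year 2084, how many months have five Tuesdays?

A month has five Tuesdays exactly when Tuesday falls within its first (length − 28) days.
Jan: 31 days, starts Sat → 5 of Sat, Sun, Mon
Feb: 29 days, starts Tue → 5 of Tue ✓
Mar: 31 days, starts Wed → 5 of Wed, Thu, Fri
Apr: 30 days, starts Sat → 5 of Sat, Sun
May: 31 days, starts Mon → 5 of Mon, Tue, Wed ✓
Jun: 30 days, starts Thu → 5 of Thu, Fri
Jul: 31 days, starts Sat → 5 of Sat, Sun, Mon
Aug: 31 days, starts Tue → 5 of Tue, Wed, Thu ✓
Sep: 30 days, starts Fri → 5 of Fri, Sat
Oct: 31 days, starts Sun → 5 of Sun, Mon, Tue ✓
Nov: 30 days, starts Wed → 5 of Wed, Thu
Dec: 31 days, starts Fri → 5 of Fri, Sat, Sun
Months with five Tuesdays: Feb, May, Aug, Oct.

4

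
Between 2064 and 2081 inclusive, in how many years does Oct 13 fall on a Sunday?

Day of week of October 13 in each year:
2064: Mon, 2065: Tue, 2066: Wed, 2067: Thu, 2068: Sat, 2069: Sun ✓, 2070: Mon, 2071: Tue, 2072: Thu, 2073: Fri, 2074: Sat, 2075: Sun ✓, 2076: Tue, 2077: Wed, 2078: Thu, 2079: Fri, 2080: Sun ✓, 2081: Mon
Sundays: 2069, 2075, 2080.

3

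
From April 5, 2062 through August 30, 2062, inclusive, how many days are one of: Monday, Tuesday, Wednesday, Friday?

85

April 5, 2062 is a Wednesday.
From April 5, 2062 to August 30, 2062 is 148 days inclusive.
148 = 7 × 21 + 1, so there are 21 full weeks plus 1 extra day.
Each full week contributes 4 days from the set (Mon, Tue, Wed, Fri): 21 × 4 = 84.
The 1 extra day is Wed — 1 of them qualifies.
Total: 84 + 1 = 85.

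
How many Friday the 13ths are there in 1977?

The 13th falls on a Friday when the month's 13th has weekday Fri.
Jan 13 is Thu; Feb 13 is Sun; Mar 13 is Sun; Apr 13 is Wed; May 13 is Fri ✓; Jun 13 is Mon; Jul 13 is Wed; Aug 13 is Sat; Sep 13 is Tue; Oct 13 is Thu; Nov 13 is Sun; Dec 13 is Tue.
Friday the 13ths: May.

1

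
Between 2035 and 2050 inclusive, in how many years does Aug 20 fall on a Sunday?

Day of week of August 20 in each year:
2035: Mon, 2036: Wed, 2037: Thu, 2038: Fri, 2039: Sat, 2040: Mon, 2041: Tue, 2042: Wed, 2043: Thu, 2044: Sat, 2045: Sun ✓, 2046: Mon, 2047: Tue, 2048: Thu, 2049: Fri, 2050: Sat
Sundays: 2045.

1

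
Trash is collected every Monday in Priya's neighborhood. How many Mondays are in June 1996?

4

1996-06-01 is a Saturday.
The range spans 30 days (inclusive of both endpoints).
30 = 7 × 4 + 2, so there are 4 full weeks plus 2 extra days.
Each full week contributes one Monday: 4 so far.
The 2 extra days are Saturday, Sunday — none qualify.
Total: 4 + 0 = 4.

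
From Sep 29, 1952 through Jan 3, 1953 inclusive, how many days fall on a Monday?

14

Sep 29, 1952 is a Monday.
That's 97 days from start to end, counting both.
97 = 7 × 13 + 6, so there are 13 full weeks plus 6 extra days.
Each full week contributes one Monday: 13 so far.
The 6 extra days are Monday, Tuesday, Wednesday, Thursday, Friday, Saturday — 1 of them qualifies.
Total: 13 + 1 = 14.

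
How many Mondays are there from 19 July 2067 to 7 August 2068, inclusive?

19 July 2067 is a Tuesday.
From 19 July 2067 to 7 August 2068 is 386 days inclusive.
386 = 7 × 55 + 1, so there are 55 full weeks plus 1 extra day.
Each full week contributes one Monday: 55 so far.
The 1 extra day is Tue — none qualify.
Total: 55 + 0 = 55.

55 Mondays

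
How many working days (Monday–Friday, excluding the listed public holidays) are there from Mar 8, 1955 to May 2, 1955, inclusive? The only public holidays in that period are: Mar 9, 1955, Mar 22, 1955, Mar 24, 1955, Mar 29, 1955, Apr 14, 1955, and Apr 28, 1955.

34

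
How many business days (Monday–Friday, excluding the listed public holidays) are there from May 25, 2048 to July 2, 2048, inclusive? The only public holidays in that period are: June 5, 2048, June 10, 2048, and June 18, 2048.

May 25, 2048 is a Monday.
From May 25, 2048 to July 2, 2048 is 39 days inclusive.
39 = 7 × 5 + 4, so there are 5 full weeks plus 4 extra days.
Each full week contributes 5 weekdays (Mon–Fri): 5 × 5 = 25.
The 4 extra days are Mon, Tue, Wed, Thu — 4 of them qualify.
Total: 25 + 4 = 29.
Holidays: June 5, 2048 (Fri); June 10, 2048 (Wed); June 18, 2048 (Thu).
All 3 holidays fall on weekdays, so subtract 3.
Business days: 29 − 3 = 26.

26 business days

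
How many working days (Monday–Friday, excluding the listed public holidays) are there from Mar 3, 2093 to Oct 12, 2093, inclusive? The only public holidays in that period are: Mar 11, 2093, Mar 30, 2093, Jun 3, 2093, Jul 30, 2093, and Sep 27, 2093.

Mar 3, 2093 is a Tuesday.
The range spans 224 days (inclusive of both endpoints).
224 = 7 × 32, so the span is exactly 32 full weeks.
Each full week contributes 5 weekdays (Mon–Fri): 32 × 5 = 160.
Holidays: Mar 11, 2093 (Wed); Mar 30, 2093 (Mon); Jun 3, 2093 (Wed); Jul 30, 2093 (Thu); Sep 27, 2093 (Sun).
4 of the 5 holidays fall on weekdays; the rest are weekends and were already excluded.
Business days: 160 − 4 = 156.

156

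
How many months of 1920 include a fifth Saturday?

A month has five Saturdays exactly when Saturday falls within its first (length − 28) days.
Jan: 31 days, starts Thu → 5 of Thu, Fri, Sat ✓
Feb: 29 days, starts Sun → 5 of Sun
Mar: 31 days, starts Mon → 5 of Mon, Tue, Wed
Apr: 30 days, starts Thu → 5 of Thu, Fri
May: 31 days, starts Sat → 5 of Sat, Sun, Mon ✓
Jun: 30 days, starts Tue → 5 of Tue, Wed
Jul: 31 days, starts Thu → 5 of Thu, Fri, Sat ✓
Aug: 31 days, starts Sun → 5 of Sun, Mon, Tue
Sep: 30 days, starts Wed → 5 of Wed, Thu
Oct: 31 days, starts Fri → 5 of Fri, Sat, Sun ✓
Nov: 30 days, starts Mon → 5 of Mon, Tue
Dec: 31 days, starts Wed → 5 of Wed, Thu, Fri
Months with five Saturdays: Jan, May, Jul, Oct.

4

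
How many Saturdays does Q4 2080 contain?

1 October 2080 is a Tuesday.
The range spans 92 days (inclusive of both endpoints).
92 = 7 × 13 + 1, so there are 13 full weeks plus 1 extra day.
Each full week contributes one Saturday: 13 so far.
The 1 extra day is Tuesday — none qualify.
Total: 13 + 0 = 13.

13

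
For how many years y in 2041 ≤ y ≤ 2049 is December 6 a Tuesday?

Day of week of December 6 in each year:
2041: Fri, 2042: Sat, 2043: Sun, 2044: Tue ✓, 2045: Wed, 2046: Thu, 2047: Fri, 2048: Sun, 2049: Mon
Tuesdays: 2044.

1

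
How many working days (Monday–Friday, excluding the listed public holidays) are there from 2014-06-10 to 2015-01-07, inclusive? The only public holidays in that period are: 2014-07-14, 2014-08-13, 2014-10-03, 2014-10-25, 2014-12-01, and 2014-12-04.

2014-06-10 is a Tuesday.
The range spans 212 days (inclusive of both endpoints).
212 = 7 × 30 + 2, so there are 30 full weeks plus 2 extra days.
Each full week contributes 5 weekdays (Mon–Fri): 30 × 5 = 150.
The 2 extra days are Tue, Wed — 2 of them qualify.
Total: 150 + 2 = 152.
Holidays: 2014-07-14 (Mon); 2014-08-13 (Wed); 2014-10-03 (Fri); 2014-10-25 (Sat); 2014-12-01 (Mon); 2014-12-04 (Thu).
5 of the 6 holidays fall on weekdays; the rest are weekends and were already excluded.
Business days: 152 − 5 = 147.

147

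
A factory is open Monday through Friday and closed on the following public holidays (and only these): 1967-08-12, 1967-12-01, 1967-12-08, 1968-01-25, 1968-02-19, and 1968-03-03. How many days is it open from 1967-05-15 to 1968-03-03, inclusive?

1967-05-15 is a Monday.
From 1967-05-15 to 1968-03-03 is 294 days inclusive.
294 = 7 × 42, so the span is exactly 42 full weeks.
Each full week contributes 5 weekdays (Mon–Fri): 42 × 5 = 210.
Total: 210.
Holidays: 1967-08-12 (Sat); 1967-12-01 (Fri); 1967-12-08 (Fri); 1968-01-25 (Thu); 1968-02-19 (Mon); 1968-03-03 (Sun).
4 of the 6 holidays fall on weekdays; the rest are weekends and were already excluded.
Business days: 210 − 4 = 206.

206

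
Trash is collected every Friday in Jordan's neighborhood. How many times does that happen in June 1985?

Jun 1, 1985 is a Saturday.
From Jun 1, 1985 to Jun 30, 1985 is 30 days inclusive.
30 = 7 × 4 + 2, so there are 4 full weeks plus 2 extra days.
Each full week contributes one Friday: 4 so far.
The 2 extra days are Sat, Sun — none qualify.
Total: 4 + 0 = 4.

4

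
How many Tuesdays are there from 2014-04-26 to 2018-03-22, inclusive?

204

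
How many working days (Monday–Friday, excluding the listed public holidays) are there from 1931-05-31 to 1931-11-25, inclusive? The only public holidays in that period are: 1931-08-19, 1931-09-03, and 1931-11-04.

1931-05-31 is a Sunday.
The range spans 179 days (inclusive of both endpoints).
179 = 7 × 25 + 4, so there are 25 full weeks plus 4 extra days.
Each full week contributes 5 weekdays (Mon–Fri): 25 × 5 = 125.
The 4 extra days are Sunday, Monday, Tuesday, Wednesday — 3 of them qualify.
Total: 125 + 3 = 128.
Holidays: 1931-08-19 (Wed); 1931-09-03 (Thu); 1931-11-04 (Wed).
All 3 holidays fall on weekdays, so subtract 3.
Business days: 128 − 3 = 125.

125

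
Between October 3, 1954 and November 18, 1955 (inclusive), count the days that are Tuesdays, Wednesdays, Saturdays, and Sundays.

October 3, 1954 is a Sunday.
That's 412 days from start to end, counting both.
412 = 7 × 58 + 6, so there are 58 full weeks plus 6 extra days.
Each full week contributes 4 days from the set (Tue, Wed, Sat, Sun): 58 × 4 = 232.
The 6 extra days are Sunday, Monday, Tuesday, Wednesday, Thursday, Friday — 3 of them qualify.
Total: 232 + 3 = 235.

235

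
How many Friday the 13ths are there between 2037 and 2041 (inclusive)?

Friday-the-13ths by year:
2037: Feb, Mar, Nov
2038: Aug
2039: May
2040: Jan, Apr, Jul
2041: Sep, Dec

10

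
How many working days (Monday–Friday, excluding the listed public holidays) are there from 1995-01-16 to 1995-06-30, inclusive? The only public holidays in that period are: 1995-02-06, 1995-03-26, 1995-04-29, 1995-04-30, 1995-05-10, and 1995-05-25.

1995-01-16 is a Monday.
From 1995-01-16 to 1995-06-30 is 166 days inclusive.
166 = 7 × 23 + 5, so there are 23 full weeks plus 5 extra days.
Each full week contributes 5 weekdays (Mon–Fri): 23 × 5 = 115.
The 5 extra days are Mon, Tue, Wed, Thu, Fri — 5 of them qualify.
Total: 115 + 5 = 120.
Holidays: 1995-02-06 (Mon); 1995-03-26 (Sun); 1995-04-29 (Sat); 1995-04-30 (Sun); 1995-05-10 (Wed); 1995-05-25 (Thu).
3 of the 6 holidays fall on weekdays; the rest are weekends and were already excluded.
Business days: 120 − 3 = 117.

117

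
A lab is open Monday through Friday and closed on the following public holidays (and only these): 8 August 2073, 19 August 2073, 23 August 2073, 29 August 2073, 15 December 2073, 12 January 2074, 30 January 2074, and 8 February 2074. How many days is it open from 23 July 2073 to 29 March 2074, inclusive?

172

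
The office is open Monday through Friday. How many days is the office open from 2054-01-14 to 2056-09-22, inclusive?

2054-01-14 is a Wednesday.
That's 983 days from start to end, counting both.
983 = 7 × 140 + 3, so there are 140 full weeks plus 3 extra days.
Each full week contributes 5 weekdays (Mon–Fri): 140 × 5 = 700.
The 3 extra days are Wednesday, Thursday, Friday — 3 of them qualify.
Total: 700 + 3 = 703.

703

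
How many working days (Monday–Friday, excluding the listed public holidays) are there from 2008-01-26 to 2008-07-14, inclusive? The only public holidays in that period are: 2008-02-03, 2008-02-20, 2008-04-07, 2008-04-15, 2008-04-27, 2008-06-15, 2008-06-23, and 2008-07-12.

117

2008-01-26 is a Saturday.
That's 171 days from start to end, counting both.
171 = 7 × 24 + 3, so there are 24 full weeks plus 3 extra days.
Each full week contributes 5 weekdays (Mon–Fri): 24 × 5 = 120.
The 3 extra days are Sat, Sun, Mon — 1 of them qualifies.
Total: 120 + 1 = 121.
Holidays: 2008-02-03 (Sun); 2008-02-20 (Wed); 2008-04-07 (Mon); 2008-04-15 (Tue); 2008-04-27 (Sun); 2008-06-15 (Sun); 2008-06-23 (Mon); 2008-07-12 (Sat).
4 of the 8 holidays fall on weekdays; the rest are weekends and were already excluded.
Business days: 121 − 4 = 117.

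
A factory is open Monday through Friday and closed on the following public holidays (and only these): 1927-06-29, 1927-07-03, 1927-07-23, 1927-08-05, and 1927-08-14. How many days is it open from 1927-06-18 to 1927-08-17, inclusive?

1927-06-18 is a Saturday.
The range spans 61 days (inclusive of both endpoints).
61 = 7 × 8 + 5, so there are 8 full weeks plus 5 extra days.
Each full week contributes 5 weekdays (Mon–Fri): 8 × 5 = 40.
The 5 extra days are Sat, Sun, Mon, Tue, Wed — 3 of them qualify.
Total: 40 + 3 = 43.
Holidays: 1927-06-29 (Wed); 1927-07-03 (Sun); 1927-07-23 (Sat); 1927-08-05 (Fri); 1927-08-14 (Sun).
2 of the 5 holidays fall on weekdays; the rest are weekends and were already excluded.
Business days: 43 − 2 = 41.

41 working days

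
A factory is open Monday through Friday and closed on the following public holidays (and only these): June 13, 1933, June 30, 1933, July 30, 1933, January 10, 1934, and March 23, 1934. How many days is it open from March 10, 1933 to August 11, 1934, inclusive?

March 10, 1933 is a Friday.
That's 520 days from start to end, counting both.
520 = 7 × 74 + 2, so there are 74 full weeks plus 2 extra days.
Each full week contributes 5 weekdays (Mon–Fri): 74 × 5 = 370.
The 2 extra days are Fri, Sat — 1 of them qualifies.
Total: 370 + 1 = 371.
Holidays: June 13, 1933 (Tue); June 30, 1933 (Fri); July 30, 1933 (Sun); January 10, 1934 (Wed); March 23, 1934 (Fri).
4 of the 5 holidays fall on weekdays; the rest are weekends and were already excluded.
Business days: 371 − 4 = 367.

367 business days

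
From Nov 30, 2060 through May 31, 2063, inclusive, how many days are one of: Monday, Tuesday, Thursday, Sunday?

522

Nov 30, 2060 is a Tuesday.
That's 913 days from start to end, counting both.
913 = 7 × 130 + 3, so there are 130 full weeks plus 3 extra days.
Each full week contributes 4 days from the set (Mon, Tue, Thu, Sun): 130 × 4 = 520.
The 3 extra days are Tue, Wed, Thu — 2 of them qualify.
Total: 520 + 2 = 522.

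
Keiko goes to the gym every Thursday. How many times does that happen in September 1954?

5

Sep 1, 1954 is a Wednesday.
The range spans 30 days (inclusive of both endpoints).
30 = 7 × 4 + 2, so there are 4 full weeks plus 2 extra days.
Each full week contributes one Thursday: 4 so far.
The 2 extra days are Wednesday, Thursday — 1 of them qualifies.
Total: 4 + 1 = 5.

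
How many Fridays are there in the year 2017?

1 January 2017 is a Sunday.
That's 365 days from start to end, counting both.
365 = 7 × 52 + 1, so there are 52 full weeks plus 1 extra day.
Each full week contributes one Friday: 52 so far.
The 1 extra day is Sunday — none qualify.
Total: 52 + 0 = 52.

52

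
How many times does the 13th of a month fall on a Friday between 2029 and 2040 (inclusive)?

21

Friday-the-13ths by year:
2029: Apr, Jul
2030: Sep, Dec
2031: Jun
2032: Feb, Aug
2033: May
2034: Jan, Oct
2035: Apr, Jul
2036: Jun
2037: Feb, Mar, Nov
2038: Aug
2039: May
2040: Jan, Apr, Jul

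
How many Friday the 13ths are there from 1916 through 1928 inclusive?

Friday-the-13ths by year:
1916: Oct
1917: Apr, Jul
1918: Sep, Dec
1919: Jun
1920: Feb, Aug
1921: May
1922: Jan, Oct
1923: Apr, Jul
1924: Jun
1925: Feb, Mar, Nov
1926: Aug
1927: May
1928: Jan, Apr, Jul

22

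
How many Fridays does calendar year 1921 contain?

52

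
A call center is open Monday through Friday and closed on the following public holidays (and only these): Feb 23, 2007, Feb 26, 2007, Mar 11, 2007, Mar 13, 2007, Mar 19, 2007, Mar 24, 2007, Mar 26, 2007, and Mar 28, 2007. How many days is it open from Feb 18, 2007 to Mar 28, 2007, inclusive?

22

Feb 18, 2007 is a Sunday.
The range spans 39 days (inclusive of both endpoints).
39 = 7 × 5 + 4, so there are 5 full weeks plus 4 extra days.
Each full week contributes 5 weekdays (Mon–Fri): 5 × 5 = 25.
The 4 extra days are Sunday, Monday, Tuesday, Wednesday — 3 of them qualify.
Total: 25 + 3 = 28.
Holidays: Feb 23, 2007 (Fri); Feb 26, 2007 (Mon); Mar 11, 2007 (Sun); Mar 13, 2007 (Tue); Mar 19, 2007 (Mon); Mar 24, 2007 (Sat); Mar 26, 2007 (Mon); Mar 28, 2007 (Wed).
6 of the 8 holidays fall on weekdays; the rest are weekends and were already excluded.
Business days: 28 − 6 = 22.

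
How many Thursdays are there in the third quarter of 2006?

2006-07-01 is a Saturday.
That's 92 days from start to end, counting both.
92 = 7 × 13 + 1, so there are 13 full weeks plus 1 extra day.
Each full week contributes one Thursday: 13 so far.
The 1 extra day is Sat — none qualify.
Total: 13 + 0 = 13.

13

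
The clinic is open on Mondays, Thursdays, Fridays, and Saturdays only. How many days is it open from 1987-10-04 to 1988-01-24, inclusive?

64

1987-10-04 is a Sunday.
That's 113 days from start to end, counting both.
113 = 7 × 16 + 1, so there are 16 full weeks plus 1 extra day.
Each full week contributes 4 days from the set (Mon, Thu, Fri, Sat): 16 × 4 = 64.
The 1 extra day is Sunday — none qualify.
Total: 64 + 0 = 64.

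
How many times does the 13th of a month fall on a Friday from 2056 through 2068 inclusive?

22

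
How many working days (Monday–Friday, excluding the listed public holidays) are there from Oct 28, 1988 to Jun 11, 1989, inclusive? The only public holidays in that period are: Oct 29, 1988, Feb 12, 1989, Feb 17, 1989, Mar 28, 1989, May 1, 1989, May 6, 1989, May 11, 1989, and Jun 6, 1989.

Oct 28, 1988 is a Friday.
The range spans 227 days (inclusive of both endpoints).
227 = 7 × 32 + 3, so there are 32 full weeks plus 3 extra days.
Each full week contributes 5 weekdays (Mon–Fri): 32 × 5 = 160.
The 3 extra days are Fri, Sat, Sun — 1 of them qualifies.
Total: 160 + 1 = 161.
Holidays: Oct 29, 1988 (Sat); Feb 12, 1989 (Sun); Feb 17, 1989 (Fri); Mar 28, 1989 (Tue); May 1, 1989 (Mon); May 6, 1989 (Sat); May 11, 1989 (Thu); Jun 6, 1989 (Tue).
5 of the 8 holidays fall on weekdays; the rest are weekends and were already excluded.
Business days: 161 − 5 = 156.

156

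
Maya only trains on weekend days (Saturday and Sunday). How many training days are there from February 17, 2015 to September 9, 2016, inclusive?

162

February 17, 2015 is a Tuesday.
That's 571 days from start to end, counting both.
571 = 7 × 81 + 4, so there are 81 full weeks plus 4 extra days.
Each full week contributes 2 weekend days (Sat, Sun): 81 × 2 = 162.
The 4 extra days are Tuesday, Wednesday, Thursday, Friday — none qualify.
Total: 162 + 0 = 162.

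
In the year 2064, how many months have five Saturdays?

4

A month has five Saturdays exactly when Saturday falls within its first (length − 28) days.
Jan: 31 days, starts Tue → 5 of Tue, Wed, Thu
Feb: 29 days, starts Fri → 5 of Fri
Mar: 31 days, starts Sat → 5 of Sat, Sun, Mon ✓
Apr: 30 days, starts Tue → 5 of Tue, Wed
May: 31 days, starts Thu → 5 of Thu, Fri, Sat ✓
Jun: 30 days, starts Sun → 5 of Sun, Mon
Jul: 31 days, starts Tue → 5 of Tue, Wed, Thu
Aug: 31 days, starts Fri → 5 of Fri, Sat, Sun ✓
Sep: 30 days, starts Mon → 5 of Mon, Tue
Oct: 31 days, starts Wed → 5 of Wed, Thu, Fri
Nov: 30 days, starts Sat → 5 of Sat, Sun ✓
Dec: 31 days, starts Mon → 5 of Mon, Tue, Wed
Months with five Saturdays: Mar, May, Aug, Nov.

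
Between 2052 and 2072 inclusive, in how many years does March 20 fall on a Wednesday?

3

Day of week of March 20 in each year:
2052: Wed ✓, 2053: Thu, 2054: Fri, 2055: Sat, 2056: Mon, 2057: Tue, 2058: Wed ✓, 2059: Thu, 2060: Sat, 2061: Sun, 2062: Mon, 2063: Tue, 2064: Thu, 2065: Fri, 2066: Sat, 2067: Sun, 2068: Tue, 2069: Wed ✓, 2070: Thu, 2071: Fri, 2072: Sun
Wednesdays: 2052, 2058, 2069.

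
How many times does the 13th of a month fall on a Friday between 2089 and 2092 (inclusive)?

Friday-the-13ths by year:
2089: May
2090: Jan, Oct
2091: Apr, Jul
2092: Jun

6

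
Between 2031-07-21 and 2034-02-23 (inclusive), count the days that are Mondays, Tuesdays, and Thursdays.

408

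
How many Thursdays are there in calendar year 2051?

2051-01-01 is a Sunday.
That's 365 days from start to end, counting both.
365 = 7 × 52 + 1, so there are 52 full weeks plus 1 extra day.
Each full week contributes one Thursday: 52 so far.
The 1 extra day is Sun — none qualify.
Total: 52 + 0 = 52.

52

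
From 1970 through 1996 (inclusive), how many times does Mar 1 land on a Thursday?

Day of week of March 1 in each year:
1970: Sun, 1971: Mon, 1972: Wed, 1973: Thu ✓, 1974: Fri, 1975: Sat, 1976: Mon, 1977: Tue, 1978: Wed, 1979: Thu ✓, 1980: Sat, 1981: Sun, 1982: Mon, 1983: Tue, 1984: Thu ✓, 1985: Fri, 1986: Sat, 1987: Sun, 1988: Tue, 1989: Wed, 1990: Thu ✓, 1991: Fri, 1992: Sun, 1993: Mon, 1994: Tue, 1995: Wed, 1996: Fri
Thursdays: 1973, 1979, 1984, 1990.

4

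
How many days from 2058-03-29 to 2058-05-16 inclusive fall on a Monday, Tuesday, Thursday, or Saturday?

28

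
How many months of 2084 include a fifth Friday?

4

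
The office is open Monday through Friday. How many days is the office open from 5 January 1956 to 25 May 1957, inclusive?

5 January 1956 is a Thursday.
From 5 January 1956 to 25 May 1957 is 507 days inclusive.
507 = 7 × 72 + 3, so there are 72 full weeks plus 3 extra days.
Each full week contributes 5 weekdays (Mon–Fri): 72 × 5 = 360.
The 3 extra days are Thu, Fri, Sat — 2 of them qualify.
Total: 360 + 2 = 362.

362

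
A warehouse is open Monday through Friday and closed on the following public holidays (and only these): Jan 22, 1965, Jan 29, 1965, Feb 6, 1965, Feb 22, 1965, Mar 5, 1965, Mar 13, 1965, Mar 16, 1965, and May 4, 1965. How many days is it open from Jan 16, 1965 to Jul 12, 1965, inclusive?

Jan 16, 1965 is a Saturday.
From Jan 16, 1965 to Jul 12, 1965 is 178 days inclusive.
178 = 7 × 25 + 3, so there are 25 full weeks plus 3 extra days.
Each full week contributes 5 weekdays (Mon–Fri): 25 × 5 = 125.
The 3 extra days are Sat, Sun, Mon — 1 of them qualifies.
Total: 125 + 1 = 126.
Holidays: Jan 22, 1965 (Fri); Jan 29, 1965 (Fri); Feb 6, 1965 (Sat); Feb 22, 1965 (Mon); Mar 5, 1965 (Fri); Mar 13, 1965 (Sat); Mar 16, 1965 (Tue); May 4, 1965 (Tue).
6 of the 8 holidays fall on weekdays; the rest are weekends and were already excluded.
Business days: 126 − 6 = 120.

120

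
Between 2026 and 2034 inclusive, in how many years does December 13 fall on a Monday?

Day of week of December 13 in each year:
2026: Sun, 2027: Mon ✓, 2028: Wed, 2029: Thu, 2030: Fri, 2031: Sat, 2032: Mon ✓, 2033: Tue, 2034: Wed
Mondays: 2027, 2032.

2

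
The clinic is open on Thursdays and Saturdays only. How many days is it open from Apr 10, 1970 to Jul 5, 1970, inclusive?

Apr 10, 1970 is a Friday.
The range spans 87 days (inclusive of both endpoints).
87 = 7 × 12 + 3, so there are 12 full weeks plus 3 extra days.
Each full week contributes 2 days from the set (Thu, Sat): 12 × 2 = 24.
The 3 extra days are Friday, Saturday, Sunday — 1 of them qualifies.
Total: 24 + 1 = 25.

25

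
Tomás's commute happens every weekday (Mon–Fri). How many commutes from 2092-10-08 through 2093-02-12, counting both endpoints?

2092-10-08 is a Wednesday.
The range spans 128 days (inclusive of both endpoints).
128 = 7 × 18 + 2, so there are 18 full weeks plus 2 extra days.
Each full week contributes 5 weekdays (Mon–Fri): 18 × 5 = 90.
The 2 extra days are Wednesday, Thursday — 2 of them qualify.
Total: 90 + 2 = 92.

92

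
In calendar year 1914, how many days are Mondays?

52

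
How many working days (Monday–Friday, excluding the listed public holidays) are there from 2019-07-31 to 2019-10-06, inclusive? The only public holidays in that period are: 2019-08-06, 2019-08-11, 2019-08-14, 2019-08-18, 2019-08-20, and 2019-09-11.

2019-07-31 is a Wednesday.
That's 68 days from start to end, counting both.
68 = 7 × 9 + 5, so there are 9 full weeks plus 5 extra days.
Each full week contributes 5 weekdays (Mon–Fri): 9 × 5 = 45.
The 5 extra days are Wed, Thu, Fri, Sat, Sun — 3 of them qualify.
Total: 45 + 3 = 48.
Holidays: 2019-08-06 (Tue); 2019-08-11 (Sun); 2019-08-14 (Wed); 2019-08-18 (Sun); 2019-08-20 (Tue); 2019-09-11 (Wed).
4 of the 6 holidays fall on weekdays; the rest are weekends and were already excluded.
Business days: 48 − 4 = 44.

44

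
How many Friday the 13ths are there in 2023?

2

The 13th falls on a Friday when the month's 13th has weekday Fri.
Jan 13 is Fri ✓; Feb 13 is Mon; Mar 13 is Mon; Apr 13 is Thu; May 13 is Sat; Jun 13 is Tue; Jul 13 is Thu; Aug 13 is Sun; Sep 13 is Wed; Oct 13 is Fri ✓; Nov 13 is Mon; Dec 13 is Wed.
Friday the 13ths: Jan, Oct.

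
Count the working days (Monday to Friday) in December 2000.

December 1, 2000 is a Friday.
That's 31 days from start to end, counting both.
31 = 7 × 4 + 3, so there are 4 full weeks plus 3 extra days.
Each full week contributes 5 weekdays (Mon–Fri): 4 × 5 = 20.
The 3 extra days are Fri, Sat, Sun — 1 of them qualifies.
Total: 20 + 1 = 21.

21 weekdays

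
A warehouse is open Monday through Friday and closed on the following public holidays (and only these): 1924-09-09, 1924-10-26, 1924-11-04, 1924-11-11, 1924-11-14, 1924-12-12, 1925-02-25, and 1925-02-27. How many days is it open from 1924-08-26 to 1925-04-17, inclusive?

162

1924-08-26 is a Tuesday.
That's 235 days from start to end, counting both.
235 = 7 × 33 + 4, so there are 33 full weeks plus 4 extra days.
Each full week contributes 5 weekdays (Mon–Fri): 33 × 5 = 165.
The 4 extra days are Tue, Wed, Thu, Fri — 4 of them qualify.
Total: 165 + 4 = 169.
Holidays: 1924-09-09 (Tue); 1924-10-26 (Sun); 1924-11-04 (Tue); 1924-11-11 (Tue); 1924-11-14 (Fri); 1924-12-12 (Fri); 1925-02-25 (Wed); 1925-02-27 (Fri).
7 of the 8 holidays fall on weekdays; the rest are weekends and were already excluded.
Business days: 169 − 7 = 162.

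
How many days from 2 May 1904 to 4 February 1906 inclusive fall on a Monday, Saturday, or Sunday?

276

2 May 1904 is a Monday.
That's 644 days from start to end, counting both.
644 = 7 × 92, so the span is exactly 92 full weeks.
Each full week contributes 3 days from the set (Mon, Sat, Sun): 92 × 3 = 276.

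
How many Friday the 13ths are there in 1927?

1

The 13th falls on a Friday when the month's 13th has weekday Fri.
Jan 13 is Thu; Feb 13 is Sun; Mar 13 is Sun; Apr 13 is Wed; May 13 is Fri ✓; Jun 13 is Mon; Jul 13 is Wed; Aug 13 is Sat; Sep 13 is Tue; Oct 13 is Thu; Nov 13 is Sun; Dec 13 is Tue.
Friday the 13ths: May.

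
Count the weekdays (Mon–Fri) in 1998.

1 January 1998 is a Thursday.
The range spans 365 days (inclusive of both endpoints).
365 = 7 × 52 + 1, so there are 52 full weeks plus 1 extra day.
Each full week contributes 5 weekdays (Mon–Fri): 52 × 5 = 260.
The 1 extra day is Thu — 1 of them qualifies.
Total: 260 + 1 = 261.

261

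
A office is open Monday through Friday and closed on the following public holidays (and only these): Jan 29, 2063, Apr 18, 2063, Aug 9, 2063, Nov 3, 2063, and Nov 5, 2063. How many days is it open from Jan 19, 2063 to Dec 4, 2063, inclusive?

224 business days

Jan 19, 2063 is a Friday.
From Jan 19, 2063 to Dec 4, 2063 is 320 days inclusive.
320 = 7 × 45 + 5, so there are 45 full weeks plus 5 extra days.
Each full week contributes 5 weekdays (Mon–Fri): 45 × 5 = 225.
The 5 extra days are Fri, Sat, Sun, Mon, Tue — 3 of them qualify.
Total: 225 + 3 = 228.
Holidays: Jan 29, 2063 (Mon); Apr 18, 2063 (Wed); Aug 9, 2063 (Thu); Nov 3, 2063 (Sat); Nov 5, 2063 (Mon).
4 of the 5 holidays fall on weekdays; the rest are weekends and were already excluded.
Business days: 228 − 4 = 224.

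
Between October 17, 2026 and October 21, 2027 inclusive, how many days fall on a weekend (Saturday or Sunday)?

106

October 17, 2026 is a Saturday.
From October 17, 2026 to October 21, 2027 is 370 days inclusive.
370 = 7 × 52 + 6, so there are 52 full weeks plus 6 extra days.
Each full week contributes 2 weekend days (Sat, Sun): 52 × 2 = 104.
The 6 extra days are Sat, Sun, Mon, Tue, Wed, Thu — 2 of them qualify.
Total: 104 + 2 = 106.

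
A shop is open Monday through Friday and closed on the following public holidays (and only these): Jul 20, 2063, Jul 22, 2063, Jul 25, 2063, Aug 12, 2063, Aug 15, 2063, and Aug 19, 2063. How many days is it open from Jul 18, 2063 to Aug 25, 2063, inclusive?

Jul 18, 2063 is a Wednesday.
That's 39 days from start to end, counting both.
39 = 7 × 5 + 4, so there are 5 full weeks plus 4 extra days.
Each full week contributes 5 weekdays (Mon–Fri): 5 × 5 = 25.
The 4 extra days are Wednesday, Thursday, Friday, Saturday — 3 of them qualify.
Total: 25 + 3 = 28.
Holidays: Jul 20, 2063 (Fri); Jul 22, 2063 (Sun); Jul 25, 2063 (Wed); Aug 12, 2063 (Sun); Aug 15, 2063 (Wed); Aug 19, 2063 (Sun).
3 of the 6 holidays fall on weekdays; the rest are weekends and were already excluded.
Business days: 28 − 3 = 25.

25 business days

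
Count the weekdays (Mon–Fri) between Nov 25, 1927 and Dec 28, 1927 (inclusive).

24

Nov 25, 1927 is a Friday.
From Nov 25, 1927 to Dec 28, 1927 is 34 days inclusive.
34 = 7 × 4 + 6, so there are 4 full weeks plus 6 extra days.
Each full week contributes 5 weekdays (Mon–Fri): 4 × 5 = 20.
The 6 extra days are Friday, Saturday, Sunday, Monday, Tuesday, Wednesday — 4 of them qualify.
Total: 20 + 4 = 24.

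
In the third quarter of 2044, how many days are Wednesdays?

Jul 1, 2044 is a Friday.
The range spans 92 days (inclusive of both endpoints).
92 = 7 × 13 + 1, so there are 13 full weeks plus 1 extra day.
Each full week contributes one Wednesday: 13 so far.
The 1 extra day is Fri — none qualify.
Total: 13 + 0 = 13.

13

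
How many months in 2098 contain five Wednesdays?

5

A month has five Wednesdays exactly when Wednesday falls within its first (length − 28) days.
Jan: 31 days, starts Wed → 5 of Wed, Thu, Fri ✓
Feb: 28 days, starts Sat → 5 of (none)
Mar: 31 days, starts Sat → 5 of Sat, Sun, Mon
Apr: 30 days, starts Tue → 5 of Tue, Wed ✓
May: 31 days, starts Thu → 5 of Thu, Fri, Sat
Jun: 30 days, starts Sun → 5 of Sun, Mon
Jul: 31 days, starts Tue → 5 of Tue, Wed, Thu ✓
Aug: 31 days, starts Fri → 5 of Fri, Sat, Sun
Sep: 30 days, starts Mon → 5 of Mon, Tue
Oct: 31 days, starts Wed → 5 of Wed, Thu, Fri ✓
Nov: 30 days, starts Sat → 5 of Sat, Sun
Dec: 31 days, starts Mon → 5 of Mon, Tue, Wed ✓
Months with five Wednesdays: Jan, Apr, Jul, Oct, Dec.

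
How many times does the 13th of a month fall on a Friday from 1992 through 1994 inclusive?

4

Friday-the-13ths by year:
1992: Mar, Nov
1993: Aug
1994: May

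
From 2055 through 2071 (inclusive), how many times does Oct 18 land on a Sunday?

Day of week of October 18 in each year:
2055: Mon, 2056: Wed, 2057: Thu, 2058: Fri, 2059: Sat, 2060: Mon, 2061: Tue, 2062: Wed, 2063: Thu, 2064: Sat, 2065: Sun ✓, 2066: Mon, 2067: Tue, 2068: Thu, 2069: Fri, 2070: Sat, 2071: Sun ✓
Sundays: 2065, 2071.

2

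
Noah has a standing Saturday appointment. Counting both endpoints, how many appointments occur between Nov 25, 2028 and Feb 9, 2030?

Nov 25, 2028 is a Saturday.
The range spans 442 days (inclusive of both endpoints).
442 = 7 × 63 + 1, so there are 63 full weeks plus 1 extra day.
Each full week contributes one Saturday: 63 so far.
The 1 extra day is Sat — 1 of them qualifies.
Total: 63 + 1 = 64.

64 Saturdays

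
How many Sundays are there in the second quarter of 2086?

Apr 1, 2086 is a Monday.
The range spans 91 days (inclusive of both endpoints).
91 = 7 × 13, so the span is exactly 13 full weeks.
Each full week contributes one Sunday: 13 so far.
Total: 13.

13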